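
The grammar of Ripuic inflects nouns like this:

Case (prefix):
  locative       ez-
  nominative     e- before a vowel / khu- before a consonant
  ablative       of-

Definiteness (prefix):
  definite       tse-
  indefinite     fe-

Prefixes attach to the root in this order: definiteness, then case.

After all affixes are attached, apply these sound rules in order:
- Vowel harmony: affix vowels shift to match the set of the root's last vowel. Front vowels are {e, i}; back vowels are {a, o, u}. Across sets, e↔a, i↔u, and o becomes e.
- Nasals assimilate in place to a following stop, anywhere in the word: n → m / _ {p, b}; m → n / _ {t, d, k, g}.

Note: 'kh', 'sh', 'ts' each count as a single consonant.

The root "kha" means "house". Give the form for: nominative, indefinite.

Attach definiteness indefinite fe- → fekha.
Attach case nominative khu- (before consonant 'f') → khufekha.
Apply vowel harmony: khufekha → khufakha.
Nasal assimilation: no change.

khufakha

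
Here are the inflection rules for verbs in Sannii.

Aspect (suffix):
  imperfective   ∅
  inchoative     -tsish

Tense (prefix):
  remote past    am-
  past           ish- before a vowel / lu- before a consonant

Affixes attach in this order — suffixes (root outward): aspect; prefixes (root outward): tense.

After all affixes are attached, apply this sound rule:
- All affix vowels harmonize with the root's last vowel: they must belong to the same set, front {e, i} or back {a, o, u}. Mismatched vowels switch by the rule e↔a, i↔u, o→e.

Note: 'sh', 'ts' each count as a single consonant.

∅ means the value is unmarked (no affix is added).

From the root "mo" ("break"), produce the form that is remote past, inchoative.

Attach aspect inchoative -tsish → motsish.
Attach tense remote past am- → ammotsish.
Apply vowel harmony: ammotsish → ammotsush.

ammotsush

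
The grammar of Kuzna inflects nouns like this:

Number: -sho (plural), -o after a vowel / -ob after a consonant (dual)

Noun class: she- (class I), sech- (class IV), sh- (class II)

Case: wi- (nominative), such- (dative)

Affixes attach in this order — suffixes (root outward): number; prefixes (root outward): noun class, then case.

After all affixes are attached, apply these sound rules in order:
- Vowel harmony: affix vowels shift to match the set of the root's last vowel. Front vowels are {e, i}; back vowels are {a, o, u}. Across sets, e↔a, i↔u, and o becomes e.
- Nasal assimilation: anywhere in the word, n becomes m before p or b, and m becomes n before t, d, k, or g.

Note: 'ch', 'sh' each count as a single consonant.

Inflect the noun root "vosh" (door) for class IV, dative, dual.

suchsachvoshob

Attach number dual -ob (after consonant 'sh') → voshob.
Attach noun class class IV sech- → sechvoshob.
Attach case dative such- → suchsechvoshob.
Apply vowel harmony: suchsechvoshob → suchsachvoshob.
Nasal assimilation: no change.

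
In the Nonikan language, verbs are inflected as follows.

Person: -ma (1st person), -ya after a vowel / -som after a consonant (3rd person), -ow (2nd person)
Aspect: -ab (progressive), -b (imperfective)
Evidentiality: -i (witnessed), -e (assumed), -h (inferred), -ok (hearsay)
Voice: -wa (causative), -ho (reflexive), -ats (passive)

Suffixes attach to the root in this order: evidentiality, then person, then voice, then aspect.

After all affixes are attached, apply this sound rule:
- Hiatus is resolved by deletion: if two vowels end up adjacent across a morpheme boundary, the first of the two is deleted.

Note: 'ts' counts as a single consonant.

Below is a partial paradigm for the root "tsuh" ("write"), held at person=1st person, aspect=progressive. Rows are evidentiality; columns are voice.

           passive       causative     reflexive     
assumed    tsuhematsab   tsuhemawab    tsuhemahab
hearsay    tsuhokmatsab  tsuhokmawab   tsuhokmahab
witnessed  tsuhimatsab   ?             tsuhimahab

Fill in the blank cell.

tsuhimawab

Attach evidentiality witnessed -i → tsuhi.
Attach person 1st person -ma → tsuhima.
Attach voice causative -wa → tsuhimawa.
Attach aspect progressive -ab → tsuhimawaab.
Apply vowel deletion: tsuhimawaab → tsuhimawab.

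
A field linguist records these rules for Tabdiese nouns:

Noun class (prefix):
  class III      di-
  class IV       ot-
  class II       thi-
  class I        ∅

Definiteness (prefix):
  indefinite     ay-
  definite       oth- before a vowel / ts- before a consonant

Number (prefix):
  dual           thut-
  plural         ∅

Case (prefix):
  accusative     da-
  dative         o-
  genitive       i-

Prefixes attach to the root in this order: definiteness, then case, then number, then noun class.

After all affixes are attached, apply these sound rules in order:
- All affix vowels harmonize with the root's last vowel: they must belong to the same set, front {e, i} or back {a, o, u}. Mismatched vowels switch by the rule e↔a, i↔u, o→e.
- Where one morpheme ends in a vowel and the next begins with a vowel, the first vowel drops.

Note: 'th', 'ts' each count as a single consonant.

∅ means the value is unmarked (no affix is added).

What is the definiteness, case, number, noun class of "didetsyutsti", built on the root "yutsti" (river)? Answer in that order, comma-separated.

Segment: di-da-ts-yutsti.
definiteness: oth/ts- → definite.
case: da- → accusative.
number: ∅ → plural.
noun class: di- → class III.

definite, accusative, plural, class III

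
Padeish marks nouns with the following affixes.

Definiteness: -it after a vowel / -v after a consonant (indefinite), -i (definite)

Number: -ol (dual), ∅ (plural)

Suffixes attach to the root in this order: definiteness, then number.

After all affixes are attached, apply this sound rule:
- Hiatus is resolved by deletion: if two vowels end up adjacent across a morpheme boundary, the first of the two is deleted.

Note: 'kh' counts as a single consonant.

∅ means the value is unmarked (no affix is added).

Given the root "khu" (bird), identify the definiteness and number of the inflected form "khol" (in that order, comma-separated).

definite, dual

Segment: khu-i-ol.
definiteness: -i → definite.
number: -ol → dual.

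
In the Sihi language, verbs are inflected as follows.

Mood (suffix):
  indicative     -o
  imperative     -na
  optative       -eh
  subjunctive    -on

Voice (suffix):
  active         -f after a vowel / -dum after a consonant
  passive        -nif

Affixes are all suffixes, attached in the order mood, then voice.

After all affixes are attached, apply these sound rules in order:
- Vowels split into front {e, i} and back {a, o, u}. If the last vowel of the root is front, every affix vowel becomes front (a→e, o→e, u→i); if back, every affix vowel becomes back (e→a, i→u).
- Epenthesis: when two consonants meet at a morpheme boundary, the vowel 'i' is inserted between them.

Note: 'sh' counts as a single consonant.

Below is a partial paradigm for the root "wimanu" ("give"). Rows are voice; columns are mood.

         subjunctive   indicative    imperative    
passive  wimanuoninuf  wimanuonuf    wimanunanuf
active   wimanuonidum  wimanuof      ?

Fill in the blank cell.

wimanunaf

Attach mood imperative -na → wimanuna.
Attach voice active -f (after vowel 'a') → wimanunaf.
Vowel harmony: no change.
Epenthesis: no change.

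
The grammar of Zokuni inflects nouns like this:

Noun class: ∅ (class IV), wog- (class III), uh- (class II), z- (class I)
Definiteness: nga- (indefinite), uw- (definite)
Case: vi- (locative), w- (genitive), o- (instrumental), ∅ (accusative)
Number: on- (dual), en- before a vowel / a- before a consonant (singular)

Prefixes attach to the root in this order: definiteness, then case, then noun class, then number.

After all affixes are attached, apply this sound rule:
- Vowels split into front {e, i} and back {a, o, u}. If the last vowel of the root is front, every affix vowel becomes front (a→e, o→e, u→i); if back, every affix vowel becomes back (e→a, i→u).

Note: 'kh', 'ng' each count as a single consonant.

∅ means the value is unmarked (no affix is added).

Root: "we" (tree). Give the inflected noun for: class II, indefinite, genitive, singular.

Attach definiteness indefinite nga- → ngawe.
Attach case genitive w- → wngawe.
Attach noun class class II uh- → uhwngawe.
Attach number singular en- (before vowel 'u') → enuhwngawe.
Apply vowel harmony: enuhwngawe → enihwngewe.

enihwngewe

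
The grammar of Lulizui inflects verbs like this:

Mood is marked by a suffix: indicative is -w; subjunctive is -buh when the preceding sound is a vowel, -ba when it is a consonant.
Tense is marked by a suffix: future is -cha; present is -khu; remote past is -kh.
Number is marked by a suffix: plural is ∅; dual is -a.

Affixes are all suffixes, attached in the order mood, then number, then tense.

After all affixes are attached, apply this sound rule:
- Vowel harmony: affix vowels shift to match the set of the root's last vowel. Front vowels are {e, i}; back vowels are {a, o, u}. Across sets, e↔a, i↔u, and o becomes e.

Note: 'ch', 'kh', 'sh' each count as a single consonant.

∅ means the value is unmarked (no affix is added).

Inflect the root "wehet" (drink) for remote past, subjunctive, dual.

wehetbeekh

Attach mood subjunctive -ba (after consonant 't') → wehetba.
Attach number dual -a → wehetbaa.
Attach tense remote past -kh → wehetbaakh.
Apply vowel harmony: wehetbaakh → wehetbeekh.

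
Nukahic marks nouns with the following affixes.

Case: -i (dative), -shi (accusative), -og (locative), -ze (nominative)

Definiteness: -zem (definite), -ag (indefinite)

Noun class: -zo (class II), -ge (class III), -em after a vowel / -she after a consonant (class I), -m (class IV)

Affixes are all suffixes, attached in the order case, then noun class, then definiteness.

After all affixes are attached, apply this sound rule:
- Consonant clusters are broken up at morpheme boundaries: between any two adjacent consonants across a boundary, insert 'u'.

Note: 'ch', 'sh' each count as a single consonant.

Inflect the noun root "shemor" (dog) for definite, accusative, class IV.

Attach case accusative -shi → shemorshi.
Attach noun class class IV -m → shemorshim.
Attach definiteness definite -zem → shemorshimzem.
Apply epenthesis: shemorshimzem → shemorushimuzem.

shemorushimuzem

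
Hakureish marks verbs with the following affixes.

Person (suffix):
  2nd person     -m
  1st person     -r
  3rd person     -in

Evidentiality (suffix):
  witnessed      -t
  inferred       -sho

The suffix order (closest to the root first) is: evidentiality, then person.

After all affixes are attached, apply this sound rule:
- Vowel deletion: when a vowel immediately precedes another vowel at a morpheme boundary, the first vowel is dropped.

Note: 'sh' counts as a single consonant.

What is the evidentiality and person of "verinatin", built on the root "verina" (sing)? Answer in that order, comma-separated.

Segment: verina-t-in.
evidentiality: -t → witnessed.
person: -in → 3rd person.

witnessed, 3rd person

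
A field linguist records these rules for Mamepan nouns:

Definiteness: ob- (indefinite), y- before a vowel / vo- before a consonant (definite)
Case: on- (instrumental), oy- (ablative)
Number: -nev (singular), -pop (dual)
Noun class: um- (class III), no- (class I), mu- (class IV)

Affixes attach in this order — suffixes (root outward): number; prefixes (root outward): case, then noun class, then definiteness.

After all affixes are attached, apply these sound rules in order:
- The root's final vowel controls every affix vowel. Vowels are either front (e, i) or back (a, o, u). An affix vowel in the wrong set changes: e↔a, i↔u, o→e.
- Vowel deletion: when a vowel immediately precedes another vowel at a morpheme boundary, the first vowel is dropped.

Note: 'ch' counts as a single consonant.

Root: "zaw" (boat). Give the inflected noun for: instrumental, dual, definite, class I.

Attach case instrumental on- → onzaw.
Attach number dual -pop → onzawpop.
Attach noun class class I no- → noonzawpop.
Attach definiteness definite vo- (before consonant 'n') → vonoonzawpop.
Vowel harmony: no change.
Apply vowel deletion: vonoonzawpop → vononzawpop.

vononzawpop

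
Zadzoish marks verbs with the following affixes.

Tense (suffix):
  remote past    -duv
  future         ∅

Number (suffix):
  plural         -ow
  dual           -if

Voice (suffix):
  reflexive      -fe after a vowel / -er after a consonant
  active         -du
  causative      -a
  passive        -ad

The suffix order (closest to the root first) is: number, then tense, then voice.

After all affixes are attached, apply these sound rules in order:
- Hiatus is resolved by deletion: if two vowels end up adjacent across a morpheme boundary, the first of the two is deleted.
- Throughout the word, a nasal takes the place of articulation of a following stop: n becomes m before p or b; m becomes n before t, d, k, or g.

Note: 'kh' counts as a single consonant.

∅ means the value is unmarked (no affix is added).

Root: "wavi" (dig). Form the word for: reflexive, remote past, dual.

Attach number dual -if → waviif.
Attach tense remote past -duv → waviifduv.
Attach voice reflexive -er (after consonant 'v') → waviifduver.
Apply vowel deletion: waviifduver → wavifduver.
Nasal assimilation: no change.

wavifduver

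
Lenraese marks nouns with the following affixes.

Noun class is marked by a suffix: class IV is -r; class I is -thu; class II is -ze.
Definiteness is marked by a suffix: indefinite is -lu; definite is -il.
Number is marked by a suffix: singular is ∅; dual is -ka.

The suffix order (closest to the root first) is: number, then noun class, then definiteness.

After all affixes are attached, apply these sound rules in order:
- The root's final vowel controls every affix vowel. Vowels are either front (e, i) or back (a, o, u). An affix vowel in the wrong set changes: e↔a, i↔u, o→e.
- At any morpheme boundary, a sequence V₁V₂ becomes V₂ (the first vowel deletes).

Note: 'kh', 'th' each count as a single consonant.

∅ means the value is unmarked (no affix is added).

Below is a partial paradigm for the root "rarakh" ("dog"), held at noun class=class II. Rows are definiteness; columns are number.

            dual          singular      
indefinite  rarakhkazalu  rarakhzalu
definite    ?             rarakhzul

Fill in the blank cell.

rarakhkazul

Attach number dual -ka → rarakhka.
Attach noun class class II -ze → rarakhkaze.
Attach definiteness definite -il → rarakhkazeil.
Apply vowel harmony: rarakhkazeil → rarakhkazaul.
Apply vowel deletion: rarakhkazaul → rarakhkazul.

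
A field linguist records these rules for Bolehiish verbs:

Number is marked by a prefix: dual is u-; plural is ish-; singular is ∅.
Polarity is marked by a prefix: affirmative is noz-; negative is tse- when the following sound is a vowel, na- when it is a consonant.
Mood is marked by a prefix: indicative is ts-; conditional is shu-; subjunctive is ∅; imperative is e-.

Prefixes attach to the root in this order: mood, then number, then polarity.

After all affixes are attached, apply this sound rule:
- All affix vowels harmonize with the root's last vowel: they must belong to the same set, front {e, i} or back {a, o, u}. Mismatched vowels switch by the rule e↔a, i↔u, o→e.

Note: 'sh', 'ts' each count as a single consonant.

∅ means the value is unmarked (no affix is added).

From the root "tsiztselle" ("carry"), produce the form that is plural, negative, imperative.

Attach mood imperative e- → etsiztselle.
Attach number plural ish- → ishetsiztselle.
Attach polarity negative tse- (before vowel 'i') → tseishetsiztselle.
Vowel harmony: no change.

tseishetsiztselle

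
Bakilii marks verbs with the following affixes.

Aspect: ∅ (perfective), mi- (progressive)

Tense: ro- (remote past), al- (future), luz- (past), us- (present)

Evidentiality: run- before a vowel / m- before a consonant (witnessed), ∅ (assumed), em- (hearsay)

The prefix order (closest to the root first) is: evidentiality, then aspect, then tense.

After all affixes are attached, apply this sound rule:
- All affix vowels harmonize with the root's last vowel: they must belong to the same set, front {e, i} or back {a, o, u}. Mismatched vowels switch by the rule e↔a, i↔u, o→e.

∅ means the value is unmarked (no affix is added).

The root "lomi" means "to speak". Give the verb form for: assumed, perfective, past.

lizlomi

evidentiality = assumed: zero marking, form stays lomi.
aspect = perfective: zero marking, form stays lomi.
Attach tense past luz- → luzlomi.
Apply vowel harmony: luzlomi → lizlomi.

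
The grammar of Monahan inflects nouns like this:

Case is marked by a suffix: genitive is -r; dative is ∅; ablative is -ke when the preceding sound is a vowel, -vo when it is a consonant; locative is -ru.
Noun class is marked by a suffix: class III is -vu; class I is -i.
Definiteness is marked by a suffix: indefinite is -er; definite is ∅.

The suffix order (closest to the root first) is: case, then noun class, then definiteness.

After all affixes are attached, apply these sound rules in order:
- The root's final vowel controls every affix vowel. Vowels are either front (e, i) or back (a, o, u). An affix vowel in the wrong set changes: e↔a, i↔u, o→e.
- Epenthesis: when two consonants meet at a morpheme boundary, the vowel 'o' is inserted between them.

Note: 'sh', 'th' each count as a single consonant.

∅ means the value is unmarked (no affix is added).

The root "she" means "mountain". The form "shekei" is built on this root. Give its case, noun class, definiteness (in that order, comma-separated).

Segment: she-ke-i.
case: -ke/vo → ablative.
noun class: -i → class I.
definiteness: ∅ → definite.

ablative, class I, definite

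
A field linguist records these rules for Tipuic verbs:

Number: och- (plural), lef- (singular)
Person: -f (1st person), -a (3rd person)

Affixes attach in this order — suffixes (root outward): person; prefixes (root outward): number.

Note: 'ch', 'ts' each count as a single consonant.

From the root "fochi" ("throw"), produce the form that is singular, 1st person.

leffochif

Attach person 1st person -f → fochif.
Attach number singular lef- → leffochif.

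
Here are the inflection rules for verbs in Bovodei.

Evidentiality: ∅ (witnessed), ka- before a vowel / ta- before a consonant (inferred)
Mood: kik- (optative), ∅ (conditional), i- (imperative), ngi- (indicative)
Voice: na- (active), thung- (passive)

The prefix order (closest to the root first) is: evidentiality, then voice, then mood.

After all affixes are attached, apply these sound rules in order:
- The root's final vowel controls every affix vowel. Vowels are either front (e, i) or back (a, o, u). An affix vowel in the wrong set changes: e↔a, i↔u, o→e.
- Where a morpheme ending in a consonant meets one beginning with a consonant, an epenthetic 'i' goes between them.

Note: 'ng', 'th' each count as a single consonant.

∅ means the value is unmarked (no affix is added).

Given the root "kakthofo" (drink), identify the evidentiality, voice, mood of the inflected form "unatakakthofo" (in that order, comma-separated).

inferred, active, imperative

Segment: i-na-ta-kakthofo.
evidentiality: ka/ta- → inferred.
voice: na- → active.
mood: i- → imperative.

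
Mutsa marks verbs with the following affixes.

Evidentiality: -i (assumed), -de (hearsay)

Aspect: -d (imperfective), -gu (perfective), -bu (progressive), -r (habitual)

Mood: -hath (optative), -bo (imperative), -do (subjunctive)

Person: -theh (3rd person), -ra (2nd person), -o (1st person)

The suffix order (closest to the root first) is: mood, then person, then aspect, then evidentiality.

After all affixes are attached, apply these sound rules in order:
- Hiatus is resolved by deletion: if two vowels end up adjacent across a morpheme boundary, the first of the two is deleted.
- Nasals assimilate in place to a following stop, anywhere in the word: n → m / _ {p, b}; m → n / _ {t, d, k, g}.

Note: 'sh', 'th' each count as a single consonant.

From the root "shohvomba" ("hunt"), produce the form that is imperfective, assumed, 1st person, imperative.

shohvombabodi

Attach mood imperative -bo → shohvombabo.
Attach person 1st person -o → shohvombaboo.
Attach aspect imperfective -d → shohvombabood.
Attach evidentiality assumed -i → shohvombaboodi.
Apply vowel deletion: shohvombaboodi → shohvombabodi.
Nasal assimilation: no change.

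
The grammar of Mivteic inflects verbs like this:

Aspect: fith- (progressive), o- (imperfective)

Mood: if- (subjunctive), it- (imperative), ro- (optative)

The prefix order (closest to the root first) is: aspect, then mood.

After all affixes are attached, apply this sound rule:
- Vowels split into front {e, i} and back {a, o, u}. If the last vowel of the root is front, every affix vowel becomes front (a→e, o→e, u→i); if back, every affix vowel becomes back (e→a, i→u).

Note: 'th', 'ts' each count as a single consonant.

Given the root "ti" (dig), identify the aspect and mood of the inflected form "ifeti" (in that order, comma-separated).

imperfective, subjunctive

Segment: if-o-ti.
aspect: o- → imperfective.
mood: if- → subjunctive.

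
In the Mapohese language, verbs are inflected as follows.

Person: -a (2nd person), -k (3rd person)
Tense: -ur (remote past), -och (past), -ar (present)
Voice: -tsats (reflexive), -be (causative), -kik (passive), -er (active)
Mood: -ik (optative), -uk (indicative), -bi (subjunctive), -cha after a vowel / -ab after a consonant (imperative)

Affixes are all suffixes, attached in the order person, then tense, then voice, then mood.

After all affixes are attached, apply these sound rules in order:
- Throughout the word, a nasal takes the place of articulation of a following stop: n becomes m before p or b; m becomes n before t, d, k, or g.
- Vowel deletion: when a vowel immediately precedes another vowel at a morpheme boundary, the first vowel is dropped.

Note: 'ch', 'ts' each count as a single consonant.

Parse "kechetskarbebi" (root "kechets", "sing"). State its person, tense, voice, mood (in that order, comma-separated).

Segment: kechets-k-ar-be-bi.
person: -k → 3rd person.
tense: -ar → present.
voice: -be → causative.
mood: -bi → subjunctive.

3rd person, present, causative, subjunctive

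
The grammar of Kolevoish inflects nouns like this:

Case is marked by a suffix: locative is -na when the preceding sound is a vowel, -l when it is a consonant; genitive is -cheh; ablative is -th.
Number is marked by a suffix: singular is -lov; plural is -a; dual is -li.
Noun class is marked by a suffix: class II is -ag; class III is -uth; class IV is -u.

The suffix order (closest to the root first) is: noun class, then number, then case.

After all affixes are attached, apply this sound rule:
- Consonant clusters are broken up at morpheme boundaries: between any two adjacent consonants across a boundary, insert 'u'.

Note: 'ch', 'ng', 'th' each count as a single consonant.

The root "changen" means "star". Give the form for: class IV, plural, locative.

changenuana

Attach noun class class IV -u → changenu.
Attach number plural -a → changenua.
Attach case locative -na (after vowel 'a') → changenuana.
Epenthesis: no change.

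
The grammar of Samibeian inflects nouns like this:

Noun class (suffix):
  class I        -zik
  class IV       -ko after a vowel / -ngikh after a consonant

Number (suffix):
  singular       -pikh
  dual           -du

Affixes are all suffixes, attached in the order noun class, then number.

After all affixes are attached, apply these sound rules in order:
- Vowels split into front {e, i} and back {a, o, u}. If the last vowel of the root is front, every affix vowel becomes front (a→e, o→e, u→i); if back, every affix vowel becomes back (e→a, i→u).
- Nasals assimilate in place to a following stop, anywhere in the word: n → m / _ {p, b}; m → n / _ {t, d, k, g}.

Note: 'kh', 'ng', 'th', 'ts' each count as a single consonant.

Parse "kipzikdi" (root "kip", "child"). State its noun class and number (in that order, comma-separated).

class I, dual

Segment: kip-zik-du.
noun class: -zik → class I.
number: -du → dual.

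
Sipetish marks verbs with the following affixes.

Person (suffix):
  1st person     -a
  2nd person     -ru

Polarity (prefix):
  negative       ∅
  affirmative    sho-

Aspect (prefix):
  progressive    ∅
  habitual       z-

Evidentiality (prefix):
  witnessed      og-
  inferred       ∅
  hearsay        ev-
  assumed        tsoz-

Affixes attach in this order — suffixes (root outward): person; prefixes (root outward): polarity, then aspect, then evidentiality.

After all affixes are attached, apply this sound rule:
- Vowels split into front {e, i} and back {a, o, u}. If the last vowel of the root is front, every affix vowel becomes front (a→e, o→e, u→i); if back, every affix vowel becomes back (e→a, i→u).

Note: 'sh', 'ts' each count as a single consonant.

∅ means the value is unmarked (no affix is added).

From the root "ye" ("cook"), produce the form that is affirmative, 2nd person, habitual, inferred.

zsheyeri

Attach polarity affirmative sho- → shoye.
Attach person 2nd person -ru → shoyeru.
Attach aspect habitual z- → zshoyeru.
evidentiality = inferred: zero marking, form stays zshoyeru.
Apply vowel harmony: zshoyeru → zsheyeri.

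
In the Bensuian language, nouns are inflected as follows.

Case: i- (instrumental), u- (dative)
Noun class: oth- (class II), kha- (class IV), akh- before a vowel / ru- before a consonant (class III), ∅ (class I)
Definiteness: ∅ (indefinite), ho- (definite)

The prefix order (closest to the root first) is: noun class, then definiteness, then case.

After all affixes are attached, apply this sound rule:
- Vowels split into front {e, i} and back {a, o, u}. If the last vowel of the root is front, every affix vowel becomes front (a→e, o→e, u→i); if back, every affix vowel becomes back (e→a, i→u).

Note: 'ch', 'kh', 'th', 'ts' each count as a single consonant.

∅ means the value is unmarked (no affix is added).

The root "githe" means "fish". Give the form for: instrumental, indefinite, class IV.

Attach noun class class IV kha- → khagithe.
definiteness = indefinite: zero marking, form stays khagithe.
Attach case instrumental i- → ikhagithe.
Apply vowel harmony: ikhagithe → ikhegithe.

ikhegithe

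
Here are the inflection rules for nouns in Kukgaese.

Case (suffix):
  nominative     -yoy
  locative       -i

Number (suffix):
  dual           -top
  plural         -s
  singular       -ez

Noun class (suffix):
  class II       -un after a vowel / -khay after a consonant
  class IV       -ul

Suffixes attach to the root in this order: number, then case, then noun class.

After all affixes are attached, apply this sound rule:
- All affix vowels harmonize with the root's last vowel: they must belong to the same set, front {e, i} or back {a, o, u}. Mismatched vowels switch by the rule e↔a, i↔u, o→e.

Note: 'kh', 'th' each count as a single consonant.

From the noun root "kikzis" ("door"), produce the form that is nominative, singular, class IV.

Attach number singular -ez → kikzisez.
Attach case nominative -yoy → kikzisezyoy.
Attach noun class class IV -ul → kikzisezyoyul.
Apply vowel harmony: kikzisezyoyul → kikzisezyeyil.

kikzisezyeyil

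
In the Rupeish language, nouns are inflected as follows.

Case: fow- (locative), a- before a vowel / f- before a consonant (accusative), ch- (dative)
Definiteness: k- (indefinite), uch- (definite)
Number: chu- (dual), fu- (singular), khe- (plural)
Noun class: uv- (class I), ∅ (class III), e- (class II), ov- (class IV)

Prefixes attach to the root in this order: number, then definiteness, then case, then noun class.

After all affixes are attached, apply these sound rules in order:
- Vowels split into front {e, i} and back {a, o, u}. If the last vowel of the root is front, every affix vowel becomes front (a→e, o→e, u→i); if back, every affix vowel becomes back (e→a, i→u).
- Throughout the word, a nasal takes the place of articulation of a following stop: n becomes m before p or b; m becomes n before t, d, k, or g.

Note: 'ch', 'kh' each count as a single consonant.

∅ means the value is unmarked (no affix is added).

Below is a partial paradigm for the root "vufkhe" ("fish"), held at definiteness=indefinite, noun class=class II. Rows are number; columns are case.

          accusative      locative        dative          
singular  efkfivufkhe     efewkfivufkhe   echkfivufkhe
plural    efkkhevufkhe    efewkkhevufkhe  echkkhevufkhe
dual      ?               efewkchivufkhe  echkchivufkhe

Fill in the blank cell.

Attach number dual chu- → chuvufkhe.
Attach definiteness indefinite k- → kchuvufkhe.
Attach case accusative f- (before consonant 'k') → fkchuvufkhe.
Attach noun class class II e- → efkchuvufkhe.
Apply vowel harmony: efkchuvufkhe → efkchivufkhe.
Nasal assimilation: no change.

efkchivufkhe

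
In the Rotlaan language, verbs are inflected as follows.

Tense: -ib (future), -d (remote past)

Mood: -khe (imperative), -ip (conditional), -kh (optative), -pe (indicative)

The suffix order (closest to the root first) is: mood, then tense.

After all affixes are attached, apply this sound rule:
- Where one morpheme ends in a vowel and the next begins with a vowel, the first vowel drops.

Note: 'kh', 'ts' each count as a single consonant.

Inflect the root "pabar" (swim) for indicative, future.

Attach mood indicative -pe → pabarpe.
Attach tense future -ib → pabarpeib.
Apply vowel deletion: pabarpeib → pabarpib.

pabarpib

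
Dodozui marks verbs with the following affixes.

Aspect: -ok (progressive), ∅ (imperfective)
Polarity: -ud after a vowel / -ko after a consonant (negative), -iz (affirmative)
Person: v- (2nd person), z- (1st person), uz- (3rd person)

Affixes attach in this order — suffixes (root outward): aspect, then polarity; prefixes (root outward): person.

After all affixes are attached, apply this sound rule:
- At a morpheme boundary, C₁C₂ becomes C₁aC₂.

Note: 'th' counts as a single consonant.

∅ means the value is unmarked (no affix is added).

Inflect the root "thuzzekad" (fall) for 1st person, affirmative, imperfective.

aspect = imperfective: zero marking, form stays thuzzekad.
Attach person 1st person z- → zthuzzekad.
Attach polarity affirmative -iz → zthuzzekadiz.
Apply epenthesis: zthuzzekadiz → zathuzzekadiz.

zathuzzekadiz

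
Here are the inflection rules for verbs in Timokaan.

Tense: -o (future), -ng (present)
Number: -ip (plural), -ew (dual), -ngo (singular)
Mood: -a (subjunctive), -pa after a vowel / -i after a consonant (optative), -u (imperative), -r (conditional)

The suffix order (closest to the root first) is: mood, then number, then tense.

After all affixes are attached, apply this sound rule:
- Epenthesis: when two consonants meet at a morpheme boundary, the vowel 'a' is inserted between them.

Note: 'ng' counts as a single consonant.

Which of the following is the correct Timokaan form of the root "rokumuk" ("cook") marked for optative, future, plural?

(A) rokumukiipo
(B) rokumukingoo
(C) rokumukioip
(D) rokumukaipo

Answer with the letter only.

A

Attach mood optative -i (after consonant 'k') → rokumuki.
Attach number plural -ip → rokumukiip.
Attach tense future -o → rokumukiipo.
Epenthesis: no change.
So the correct form is rokumukiipo, option (A).
(C) rokumukioip is wrong: it has the affixes in the wrong order.
(D) rokumukaipo is wrong: it uses subjunctive instead of optative for mood.
(B) rokumukingoo is wrong: it uses singular instead of plural for number.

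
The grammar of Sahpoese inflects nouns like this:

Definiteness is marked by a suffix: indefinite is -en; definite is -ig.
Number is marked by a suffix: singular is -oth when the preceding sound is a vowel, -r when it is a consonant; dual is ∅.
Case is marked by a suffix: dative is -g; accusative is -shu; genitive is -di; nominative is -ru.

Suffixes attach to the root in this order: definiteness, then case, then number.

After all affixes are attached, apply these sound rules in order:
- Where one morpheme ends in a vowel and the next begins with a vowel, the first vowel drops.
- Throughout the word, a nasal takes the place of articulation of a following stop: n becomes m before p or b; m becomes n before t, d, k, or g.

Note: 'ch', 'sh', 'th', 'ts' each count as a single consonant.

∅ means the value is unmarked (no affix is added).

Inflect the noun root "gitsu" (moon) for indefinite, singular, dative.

Attach definiteness indefinite -en → gitsuen.
Attach case dative -g → gitsueng.
Attach number singular -r (after consonant 'g') → gitsuengr.
Apply vowel deletion: gitsuengr → gitsengr.
Nasal assimilation: no change.

gitsengr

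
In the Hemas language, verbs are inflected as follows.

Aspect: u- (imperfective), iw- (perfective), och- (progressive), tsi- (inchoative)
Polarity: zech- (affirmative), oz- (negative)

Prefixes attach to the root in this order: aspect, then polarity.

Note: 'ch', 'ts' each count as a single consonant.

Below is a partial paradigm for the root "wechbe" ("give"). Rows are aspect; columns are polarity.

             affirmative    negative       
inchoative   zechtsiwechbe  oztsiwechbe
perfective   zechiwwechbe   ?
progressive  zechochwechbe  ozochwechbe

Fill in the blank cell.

Attach aspect perfective iw- → iwwechbe.
Attach polarity negative oz- → oziwwechbe.

oziwwechbe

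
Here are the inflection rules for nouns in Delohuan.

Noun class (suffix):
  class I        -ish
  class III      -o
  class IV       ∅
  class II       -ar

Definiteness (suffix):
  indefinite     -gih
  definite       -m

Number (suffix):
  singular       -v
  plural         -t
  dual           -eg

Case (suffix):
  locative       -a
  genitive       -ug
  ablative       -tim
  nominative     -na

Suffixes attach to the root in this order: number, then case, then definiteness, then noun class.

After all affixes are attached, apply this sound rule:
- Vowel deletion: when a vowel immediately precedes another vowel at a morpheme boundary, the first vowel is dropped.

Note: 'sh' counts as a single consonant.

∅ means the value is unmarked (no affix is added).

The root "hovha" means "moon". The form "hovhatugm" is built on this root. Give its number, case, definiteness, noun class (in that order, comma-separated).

Segment: hovha-t-ug-m.
number: -t → plural.
case: -ug → genitive.
definiteness: -m → definite.
noun class: ∅ → class IV.

plural, genitive, definite, class IV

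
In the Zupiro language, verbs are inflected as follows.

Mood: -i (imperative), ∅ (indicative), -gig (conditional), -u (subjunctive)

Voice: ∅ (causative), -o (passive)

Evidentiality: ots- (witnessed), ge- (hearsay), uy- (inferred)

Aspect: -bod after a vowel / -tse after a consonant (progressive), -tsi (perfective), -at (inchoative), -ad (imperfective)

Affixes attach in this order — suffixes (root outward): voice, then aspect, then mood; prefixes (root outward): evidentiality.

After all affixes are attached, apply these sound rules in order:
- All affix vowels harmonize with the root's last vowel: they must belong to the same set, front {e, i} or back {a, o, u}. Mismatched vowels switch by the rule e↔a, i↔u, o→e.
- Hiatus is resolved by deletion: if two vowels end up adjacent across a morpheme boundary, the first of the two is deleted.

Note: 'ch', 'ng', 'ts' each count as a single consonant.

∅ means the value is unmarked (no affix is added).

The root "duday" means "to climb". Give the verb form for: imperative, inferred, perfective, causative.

uydudaytsu

voice = causative: zero marking, form stays duday.
Attach aspect perfective -tsi → dudaytsi.
Attach evidentiality inferred uy- → uydudaytsi.
Attach mood imperative -i → uydudaytsii.
Apply vowel harmony: uydudaytsii → uydudaytsuu.
Apply vowel deletion: uydudaytsuu → uydudaytsu.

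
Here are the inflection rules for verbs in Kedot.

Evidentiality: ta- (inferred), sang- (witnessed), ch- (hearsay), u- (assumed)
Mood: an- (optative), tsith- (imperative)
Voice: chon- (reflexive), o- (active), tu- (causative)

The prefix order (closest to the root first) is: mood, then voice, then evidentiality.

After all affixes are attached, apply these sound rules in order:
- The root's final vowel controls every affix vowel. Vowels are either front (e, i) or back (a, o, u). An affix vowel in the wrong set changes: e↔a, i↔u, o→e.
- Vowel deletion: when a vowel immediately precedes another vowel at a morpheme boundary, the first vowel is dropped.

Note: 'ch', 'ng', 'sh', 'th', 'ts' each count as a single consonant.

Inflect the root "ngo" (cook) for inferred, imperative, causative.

Attach mood imperative tsith- → tsithngo.
Attach voice causative tu- → tutsithngo.
Attach evidentiality inferred ta- → tatutsithngo.
Apply vowel harmony: tatutsithngo → tatutsuthngo.
Vowel deletion: no change.

tatutsuthngo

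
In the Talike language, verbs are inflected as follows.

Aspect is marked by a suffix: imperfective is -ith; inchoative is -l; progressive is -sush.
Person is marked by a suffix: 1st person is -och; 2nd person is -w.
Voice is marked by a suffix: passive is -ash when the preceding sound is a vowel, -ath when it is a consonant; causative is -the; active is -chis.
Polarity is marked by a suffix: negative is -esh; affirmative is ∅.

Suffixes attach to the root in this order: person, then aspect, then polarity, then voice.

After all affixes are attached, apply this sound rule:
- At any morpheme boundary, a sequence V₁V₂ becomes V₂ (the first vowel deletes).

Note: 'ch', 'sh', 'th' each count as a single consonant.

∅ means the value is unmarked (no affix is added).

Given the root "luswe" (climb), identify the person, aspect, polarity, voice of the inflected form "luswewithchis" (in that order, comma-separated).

2nd person, imperfective, affirmative, active

Segment: luswe-w-ith-chis.
person: -w → 2nd person.
aspect: -ith → imperfective.
polarity: ∅ → affirmative.
voice: -chis → active.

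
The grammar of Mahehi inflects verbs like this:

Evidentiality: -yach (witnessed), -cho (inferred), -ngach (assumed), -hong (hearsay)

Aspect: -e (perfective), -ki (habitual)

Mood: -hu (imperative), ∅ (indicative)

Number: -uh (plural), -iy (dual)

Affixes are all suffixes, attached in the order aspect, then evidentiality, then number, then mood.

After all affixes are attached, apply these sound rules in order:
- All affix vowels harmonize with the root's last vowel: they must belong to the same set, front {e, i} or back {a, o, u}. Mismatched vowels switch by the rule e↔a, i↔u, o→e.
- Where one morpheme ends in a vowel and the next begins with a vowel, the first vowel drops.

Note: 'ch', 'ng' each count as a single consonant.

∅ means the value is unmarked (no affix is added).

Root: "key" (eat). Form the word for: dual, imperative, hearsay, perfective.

keyehengiyhi

Attach aspect perfective -e → keye.
Attach evidentiality hearsay -hong → keyehong.
Attach number dual -iy → keyehongiy.
Attach mood imperative -hu → keyehongiyhu.
Apply vowel harmony: keyehongiyhu → keyehengiyhi.
Vowel deletion: no change.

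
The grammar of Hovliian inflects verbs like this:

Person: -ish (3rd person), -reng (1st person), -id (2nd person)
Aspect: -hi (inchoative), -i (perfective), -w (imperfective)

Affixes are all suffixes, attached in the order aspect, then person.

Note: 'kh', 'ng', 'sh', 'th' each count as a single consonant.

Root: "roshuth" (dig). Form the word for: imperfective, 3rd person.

roshuthwish

Attach aspect imperfective -w → roshuthw.
Attach person 3rd person -ish → roshuthwish.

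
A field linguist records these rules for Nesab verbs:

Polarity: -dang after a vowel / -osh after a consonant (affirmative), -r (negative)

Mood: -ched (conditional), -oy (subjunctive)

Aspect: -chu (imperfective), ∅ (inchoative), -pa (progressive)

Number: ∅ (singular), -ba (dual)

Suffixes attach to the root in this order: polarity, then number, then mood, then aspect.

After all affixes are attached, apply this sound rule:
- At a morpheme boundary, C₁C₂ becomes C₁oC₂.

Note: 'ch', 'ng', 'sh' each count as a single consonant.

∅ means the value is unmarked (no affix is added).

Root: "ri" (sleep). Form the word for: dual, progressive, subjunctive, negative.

rirobaoyopa

Attach polarity negative -r → rir.
Attach number dual -ba → rirba.
Attach mood subjunctive -oy → rirbaoy.
Attach aspect progressive -pa → rirbaoypa.
Apply epenthesis: rirbaoypa → rirobaoyopa.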